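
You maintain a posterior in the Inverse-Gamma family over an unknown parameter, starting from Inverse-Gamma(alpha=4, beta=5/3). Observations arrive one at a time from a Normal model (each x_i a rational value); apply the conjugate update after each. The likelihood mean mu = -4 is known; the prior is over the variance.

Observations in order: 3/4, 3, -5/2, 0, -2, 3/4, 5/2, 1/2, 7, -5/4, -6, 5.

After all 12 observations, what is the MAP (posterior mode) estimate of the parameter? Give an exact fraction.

obs 1: x=3/4 → posterior Inverse-Gamma(9/2, 1243/96)
obs 2: x=3 → posterior Inverse-Gamma(5, 3595/96)
obs 3: x=-5/2 → posterior Inverse-Gamma(11/2, 3703/96)
obs 4: x=0 → posterior Inverse-Gamma(6, 4471/96)
obs 5: x=-2 → posterior Inverse-Gamma(13/2, 4663/96)
obs 6: x=3/4 → posterior Inverse-Gamma(7, 2873/48)
obs 7: x=5/2 → posterior Inverse-Gamma(15/2, 3887/48)
obs 8: x=1/2 → posterior Inverse-Gamma(8, 4373/48)
obs 9: x=7 → posterior Inverse-Gamma(17/2, 7277/48)
obs 10: x=-5/4 → posterior Inverse-Gamma(9, 14917/96)
obs 11: x=-6 → posterior Inverse-Gamma(19/2, 15109/96)
obs 12: x=5 → posterior Inverse-Gamma(10, 18997/96)

1727/96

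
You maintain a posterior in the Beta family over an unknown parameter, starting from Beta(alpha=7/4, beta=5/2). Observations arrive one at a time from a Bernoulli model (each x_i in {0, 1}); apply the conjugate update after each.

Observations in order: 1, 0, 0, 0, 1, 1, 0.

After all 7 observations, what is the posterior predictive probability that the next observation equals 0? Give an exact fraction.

26/45

obs 1: x=1 → posterior Beta(11/4, 5/2)
obs 2: x=0 → posterior Beta(11/4, 7/2)
obs 3: x=0 → posterior Beta(11/4, 9/2)
obs 4: x=0 → posterior Beta(11/4, 11/2)
obs 5: x=1 → posterior Beta(15/4, 11/2)
obs 6: x=1 → posterior Beta(19/4, 11/2)
obs 7: x=0 → posterior Beta(19/4, 13/2)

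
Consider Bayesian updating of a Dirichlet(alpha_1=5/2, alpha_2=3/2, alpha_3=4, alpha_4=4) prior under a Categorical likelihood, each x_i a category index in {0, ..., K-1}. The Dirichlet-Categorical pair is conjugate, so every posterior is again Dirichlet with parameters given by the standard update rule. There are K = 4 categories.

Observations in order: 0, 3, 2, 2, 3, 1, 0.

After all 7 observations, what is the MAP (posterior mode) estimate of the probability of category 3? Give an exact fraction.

1/3

obs 1: x=0 → posterior Dirichlet(7/2, 3/2, 4, 4)
obs 2: x=3 → posterior Dirichlet(7/2, 3/2, 4, 5)
obs 3: x=2 → posterior Dirichlet(7/2, 3/2, 5, 5)
obs 4: x=2 → posterior Dirichlet(7/2, 3/2, 6, 5)
obs 5: x=3 → posterior Dirichlet(7/2, 3/2, 6, 6)
obs 6: x=1 → posterior Dirichlet(7/2, 5/2, 6, 6)
obs 7: x=0 → posterior Dirichlet(9/2, 5/2, 6, 6)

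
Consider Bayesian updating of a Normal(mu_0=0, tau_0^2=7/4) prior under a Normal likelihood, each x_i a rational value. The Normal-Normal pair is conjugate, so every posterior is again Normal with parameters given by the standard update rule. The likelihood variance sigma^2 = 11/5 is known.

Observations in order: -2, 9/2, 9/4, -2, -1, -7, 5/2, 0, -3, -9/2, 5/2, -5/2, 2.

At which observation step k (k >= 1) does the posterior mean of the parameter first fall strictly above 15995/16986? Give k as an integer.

k = 3

obs 1: x=-2 → posterior Normal(-70/79, 77/79)
obs 2: x=9/2 → posterior Normal(175/228, 77/114)
obs 3: x=9/4 → posterior Normal(665/596, 77/149)
obs 4: x=-2 → posterior Normal(385/736, 77/184)
obs 5: x=-1 → posterior Normal(245/876, 77/219)
obs 6: x=-7 → posterior Normal(-735/1016, 77/254)
obs 7: x=5/2 → posterior Normal(-385/1156, 77/289)
obs 8: x=0 → posterior Normal(-385/1296, 77/324)
obs 9: x=-3 → posterior Normal(-805/1436, 77/359)
obs 10: x=-9/2 → posterior Normal(-1435/1576, 77/394)
obs 11: x=5/2 → posterior Normal(-1085/1716, 7/39)
obs 12: x=-5/2 → posterior Normal(-1435/1856, 77/464)
obs 13: x=2 → posterior Normal(-1155/1996, 77/499)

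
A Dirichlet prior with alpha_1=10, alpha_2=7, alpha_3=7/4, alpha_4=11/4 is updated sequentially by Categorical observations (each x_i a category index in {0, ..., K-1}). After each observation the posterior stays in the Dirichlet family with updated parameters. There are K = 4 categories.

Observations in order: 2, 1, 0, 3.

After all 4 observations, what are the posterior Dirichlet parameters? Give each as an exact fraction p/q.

obs 1: x=2 → posterior Dirichlet(10, 7, 11/4, 11/4)
obs 2: x=1 → posterior Dirichlet(10, 8, 11/4, 11/4)
obs 3: x=0 → posterior Dirichlet(11, 8, 11/4, 11/4)
obs 4: x=3 → posterior Dirichlet(11, 8, 11/4, 15/4)

alpha_1=11, alpha_2=8, alpha_3=11/4, alpha_4=15/4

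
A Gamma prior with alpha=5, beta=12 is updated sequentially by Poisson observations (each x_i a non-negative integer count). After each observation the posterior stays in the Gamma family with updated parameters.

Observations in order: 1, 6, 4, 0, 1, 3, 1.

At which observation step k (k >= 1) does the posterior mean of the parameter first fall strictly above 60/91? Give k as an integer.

obs 1: x=1 → posterior Gamma(6, 13)
obs 2: x=6 → posterior Gamma(12, 14)
obs 3: x=4 → posterior Gamma(16, 15)
obs 4: x=0 → posterior Gamma(16, 16)
obs 5: x=1 → posterior Gamma(17, 17)
obs 6: x=3 → posterior Gamma(20, 18)
obs 7: x=1 → posterior Gamma(21, 19)

k = 2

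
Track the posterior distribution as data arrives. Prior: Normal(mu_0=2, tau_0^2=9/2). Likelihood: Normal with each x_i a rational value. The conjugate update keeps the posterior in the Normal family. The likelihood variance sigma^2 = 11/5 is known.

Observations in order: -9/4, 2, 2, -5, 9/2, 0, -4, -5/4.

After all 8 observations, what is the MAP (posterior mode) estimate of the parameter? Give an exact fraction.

obs 1: x=-9/4 → posterior Normal(-229/268, 99/67)
obs 2: x=2 → posterior Normal(131/448, 99/112)
obs 3: x=2 → posterior Normal(491/628, 99/157)
obs 4: x=-5 → posterior Normal(-409/808, 99/202)
obs 5: x=9/2 → posterior Normal(401/988, 99/247)
obs 6: x=0 → posterior Normal(401/1168, 99/292)
obs 7: x=-4 → posterior Normal(-319/1348, 99/337)
obs 8: x=-5/4 → posterior Normal(-68/191, 99/382)

-68/191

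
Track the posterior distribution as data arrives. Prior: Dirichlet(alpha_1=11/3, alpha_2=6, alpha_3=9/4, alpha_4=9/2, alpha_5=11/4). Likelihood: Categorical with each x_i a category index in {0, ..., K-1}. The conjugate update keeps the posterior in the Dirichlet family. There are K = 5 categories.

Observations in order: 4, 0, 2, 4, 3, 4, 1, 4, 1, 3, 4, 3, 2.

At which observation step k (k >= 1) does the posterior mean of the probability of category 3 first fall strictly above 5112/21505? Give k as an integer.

obs 1: x=4 → posterior Dirichlet(11/3, 6, 9/4, 9/2, 15/4)
obs 2: x=0 → posterior Dirichlet(14/3, 6, 9/4, 9/2, 15/4)
obs 3: x=2 → posterior Dirichlet(14/3, 6, 13/4, 9/2, 15/4)
obs 4: x=4 → posterior Dirichlet(14/3, 6, 13/4, 9/2, 19/4)
obs 5: x=3 → posterior Dirichlet(14/3, 6, 13/4, 11/2, 19/4)
obs 6: x=4 → posterior Dirichlet(14/3, 6, 13/4, 11/2, 23/4)
obs 7: x=1 → posterior Dirichlet(14/3, 7, 13/4, 11/2, 23/4)
obs 8: x=4 → posterior Dirichlet(14/3, 7, 13/4, 11/2, 27/4)
obs 9: x=1 → posterior Dirichlet(14/3, 8, 13/4, 11/2, 27/4)
obs 10: x=3 → posterior Dirichlet(14/3, 8, 13/4, 13/2, 27/4)
obs 11: x=4 → posterior Dirichlet(14/3, 8, 13/4, 13/2, 31/4)
obs 12: x=3 → posterior Dirichlet(14/3, 8, 13/4, 15/2, 31/4)
obs 13: x=2 → posterior Dirichlet(14/3, 8, 17/4, 15/2, 31/4)

k = 12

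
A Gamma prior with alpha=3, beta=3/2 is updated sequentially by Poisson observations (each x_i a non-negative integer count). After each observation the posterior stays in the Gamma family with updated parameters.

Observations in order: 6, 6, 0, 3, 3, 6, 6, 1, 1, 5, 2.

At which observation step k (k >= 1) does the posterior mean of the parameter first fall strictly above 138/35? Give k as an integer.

obs 1: x=6 → posterior Gamma(9, 5/2)
obs 2: x=6 → posterior Gamma(15, 7/2)
obs 3: x=0 → posterior Gamma(15, 9/2)
obs 4: x=3 → posterior Gamma(18, 11/2)
obs 5: x=3 → posterior Gamma(21, 13/2)
obs 6: x=6 → posterior Gamma(27, 15/2)
obs 7: x=6 → posterior Gamma(33, 17/2)
obs 8: x=1 → posterior Gamma(34, 19/2)
obs 9: x=1 → posterior Gamma(35, 21/2)
obs 10: x=5 → posterior Gamma(40, 23/2)
obs 11: x=2 → posterior Gamma(42, 25/2)

k = 2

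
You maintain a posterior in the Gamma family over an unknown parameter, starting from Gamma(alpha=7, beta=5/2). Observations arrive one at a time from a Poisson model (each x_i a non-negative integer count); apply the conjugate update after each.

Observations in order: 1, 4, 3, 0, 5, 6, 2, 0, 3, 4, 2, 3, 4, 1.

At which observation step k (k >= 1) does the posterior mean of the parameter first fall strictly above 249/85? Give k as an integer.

obs 1: x=1 → posterior Gamma(8, 7/2)
obs 2: x=4 → posterior Gamma(12, 9/2)
obs 3: x=3 → posterior Gamma(15, 11/2)
obs 4: x=0 → posterior Gamma(15, 13/2)
obs 5: x=5 → posterior Gamma(20, 15/2)
obs 6: x=6 → posterior Gamma(26, 17/2)
obs 7: x=2 → posterior Gamma(28, 19/2)
obs 8: x=0 → posterior Gamma(28, 21/2)
obs 9: x=3 → posterior Gamma(31, 23/2)
obs 10: x=4 → posterior Gamma(35, 25/2)
obs 11: x=2 → posterior Gamma(37, 27/2)
obs 12: x=3 → posterior Gamma(40, 29/2)
obs 13: x=4 → posterior Gamma(44, 31/2)
obs 14: x=1 → posterior Gamma(45, 33/2)

k = 6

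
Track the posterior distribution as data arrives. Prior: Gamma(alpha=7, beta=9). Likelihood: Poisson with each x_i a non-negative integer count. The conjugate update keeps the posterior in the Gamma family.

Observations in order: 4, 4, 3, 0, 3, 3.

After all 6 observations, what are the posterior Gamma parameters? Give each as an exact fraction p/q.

alpha=24, beta=15

obs 1: x=4 → posterior Gamma(11, 10)
obs 2: x=4 → posterior Gamma(15, 11)
obs 3: x=3 → posterior Gamma(18, 12)
obs 4: x=0 → posterior Gamma(18, 13)
obs 5: x=3 → posterior Gamma(21, 14)
obs 6: x=3 → posterior Gamma(24, 15)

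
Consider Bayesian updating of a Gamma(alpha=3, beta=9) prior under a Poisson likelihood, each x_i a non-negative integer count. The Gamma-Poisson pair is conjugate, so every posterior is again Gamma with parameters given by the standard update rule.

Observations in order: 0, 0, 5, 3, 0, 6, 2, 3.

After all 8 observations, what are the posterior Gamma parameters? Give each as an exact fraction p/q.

obs 1: x=0 → posterior Gamma(3, 10)
obs 2: x=0 → posterior Gamma(3, 11)
obs 3: x=5 → posterior Gamma(8, 12)
obs 4: x=3 → posterior Gamma(11, 13)
obs 5: x=0 → posterior Gamma(11, 14)
obs 6: x=6 → posterior Gamma(17, 15)
obs 7: x=2 → posterior Gamma(19, 16)
obs 8: x=3 → posterior Gamma(22, 17)

alpha=22, beta=17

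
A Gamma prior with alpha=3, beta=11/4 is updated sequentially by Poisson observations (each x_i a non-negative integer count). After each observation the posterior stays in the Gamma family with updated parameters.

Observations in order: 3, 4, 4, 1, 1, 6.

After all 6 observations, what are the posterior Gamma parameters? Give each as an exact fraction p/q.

obs 1: x=3 → posterior Gamma(6, 15/4)
obs 2: x=4 → posterior Gamma(10, 19/4)
obs 3: x=4 → posterior Gamma(14, 23/4)
obs 4: x=1 → posterior Gamma(15, 27/4)
obs 5: x=1 → posterior Gamma(16, 31/4)
obs 6: x=6 → posterior Gamma(22, 35/4)

alpha=22, beta=35/4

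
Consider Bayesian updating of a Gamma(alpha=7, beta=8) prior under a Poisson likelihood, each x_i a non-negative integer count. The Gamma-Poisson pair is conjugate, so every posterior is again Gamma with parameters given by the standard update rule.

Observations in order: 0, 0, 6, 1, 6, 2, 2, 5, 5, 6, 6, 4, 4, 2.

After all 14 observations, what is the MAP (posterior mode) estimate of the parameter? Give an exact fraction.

5/2

obs 1: x=0 → posterior Gamma(7, 9)
obs 2: x=0 → posterior Gamma(7, 10)
obs 3: x=6 → posterior Gamma(13, 11)
obs 4: x=1 → posterior Gamma(14, 12)
obs 5: x=6 → posterior Gamma(20, 13)
obs 6: x=2 → posterior Gamma(22, 14)
obs 7: x=2 → posterior Gamma(24, 15)
obs 8: x=5 → posterior Gamma(29, 16)
obs 9: x=5 → posterior Gamma(34, 17)
obs 10: x=6 → posterior Gamma(40, 18)
obs 11: x=6 → posterior Gamma(46, 19)
obs 12: x=4 → posterior Gamma(50, 20)
obs 13: x=4 → posterior Gamma(54, 21)
obs 14: x=2 → posterior Gamma(56, 22)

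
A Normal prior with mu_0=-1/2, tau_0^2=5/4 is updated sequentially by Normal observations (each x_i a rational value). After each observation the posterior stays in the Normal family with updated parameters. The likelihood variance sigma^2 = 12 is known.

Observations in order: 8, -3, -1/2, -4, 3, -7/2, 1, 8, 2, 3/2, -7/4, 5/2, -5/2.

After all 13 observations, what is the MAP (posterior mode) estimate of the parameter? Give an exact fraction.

119/452

obs 1: x=8 → posterior Normal(16/53, 60/53)
obs 2: x=-3 → posterior Normal(1/58, 30/29)
obs 3: x=-1/2 → posterior Normal(-1/42, 20/21)
obs 4: x=-4 → posterior Normal(-43/136, 15/17)
obs 5: x=3 → posterior Normal(-13/146, 60/73)
obs 6: x=-7/2 → posterior Normal(-4/13, 10/13)
obs 7: x=1 → posterior Normal(-19/83, 60/83)
obs 8: x=8 → posterior Normal(21/88, 15/22)
obs 9: x=2 → posterior Normal(1/3, 20/31)
obs 10: x=3/2 → posterior Normal(11/28, 30/49)
obs 11: x=-7/4 → posterior Normal(119/412, 60/103)
obs 12: x=5/2 → posterior Normal(169/432, 5/9)
obs 13: x=-5/2 → posterior Normal(119/452, 60/113)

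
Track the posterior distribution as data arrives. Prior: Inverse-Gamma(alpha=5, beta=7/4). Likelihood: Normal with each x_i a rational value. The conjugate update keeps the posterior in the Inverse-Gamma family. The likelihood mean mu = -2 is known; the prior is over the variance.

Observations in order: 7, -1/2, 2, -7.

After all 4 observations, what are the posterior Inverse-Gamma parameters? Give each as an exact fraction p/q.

alpha=7, beta=511/8

obs 1: x=7 → posterior Inverse-Gamma(11/2, 169/4)
obs 2: x=-1/2 → posterior Inverse-Gamma(6, 347/8)
obs 3: x=2 → posterior Inverse-Gamma(13/2, 411/8)
obs 4: x=-7 → posterior Inverse-Gamma(7, 511/8)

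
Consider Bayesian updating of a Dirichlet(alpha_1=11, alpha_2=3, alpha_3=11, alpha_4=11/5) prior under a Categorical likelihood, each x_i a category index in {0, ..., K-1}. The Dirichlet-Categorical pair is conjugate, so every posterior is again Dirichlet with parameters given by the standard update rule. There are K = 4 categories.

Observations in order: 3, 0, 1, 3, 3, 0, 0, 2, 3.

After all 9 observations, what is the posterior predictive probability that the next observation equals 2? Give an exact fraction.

60/181

obs 1: x=3 → posterior Dirichlet(11, 3, 11, 16/5)
obs 2: x=0 → posterior Dirichlet(12, 3, 11, 16/5)
obs 3: x=1 → posterior Dirichlet(12, 4, 11, 16/5)
obs 4: x=3 → posterior Dirichlet(12, 4, 11, 21/5)
obs 5: x=3 → posterior Dirichlet(12, 4, 11, 26/5)
obs 6: x=0 → posterior Dirichlet(13, 4, 11, 26/5)
obs 7: x=0 → posterior Dirichlet(14, 4, 11, 26/5)
obs 8: x=2 → posterior Dirichlet(14, 4, 12, 26/5)
obs 9: x=3 → posterior Dirichlet(14, 4, 12, 31/5)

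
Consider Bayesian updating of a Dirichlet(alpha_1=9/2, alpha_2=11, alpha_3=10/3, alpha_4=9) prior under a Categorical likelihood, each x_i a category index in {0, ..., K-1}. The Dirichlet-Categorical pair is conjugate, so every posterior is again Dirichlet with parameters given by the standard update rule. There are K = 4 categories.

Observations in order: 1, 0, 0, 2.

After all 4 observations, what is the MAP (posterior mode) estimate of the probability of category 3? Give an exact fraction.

obs 1: x=1 → posterior Dirichlet(9/2, 12, 10/3, 9)
obs 2: x=0 → posterior Dirichlet(11/2, 12, 10/3, 9)
obs 3: x=0 → posterior Dirichlet(13/2, 12, 10/3, 9)
obs 4: x=2 → posterior Dirichlet(13/2, 12, 13/3, 9)

48/167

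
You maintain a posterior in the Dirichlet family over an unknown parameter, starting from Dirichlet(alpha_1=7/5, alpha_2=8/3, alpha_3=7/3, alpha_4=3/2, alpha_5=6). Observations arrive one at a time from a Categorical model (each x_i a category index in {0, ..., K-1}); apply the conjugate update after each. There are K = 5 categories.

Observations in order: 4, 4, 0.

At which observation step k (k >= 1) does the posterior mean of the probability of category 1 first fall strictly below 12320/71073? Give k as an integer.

obs 1: x=4 → posterior Dirichlet(7/5, 8/3, 7/3, 3/2, 7)
obs 2: x=4 → posterior Dirichlet(7/5, 8/3, 7/3, 3/2, 8)
obs 3: x=0 → posterior Dirichlet(12/5, 8/3, 7/3, 3/2, 8)

k = 2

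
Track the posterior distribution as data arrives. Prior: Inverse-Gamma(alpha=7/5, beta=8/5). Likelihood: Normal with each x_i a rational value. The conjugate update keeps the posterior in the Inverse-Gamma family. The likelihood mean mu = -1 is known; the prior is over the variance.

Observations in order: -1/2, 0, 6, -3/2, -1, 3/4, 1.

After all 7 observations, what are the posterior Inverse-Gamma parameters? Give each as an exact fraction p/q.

alpha=49/10, beta=4861/160

obs 1: x=-1/2 → posterior Inverse-Gamma(19/10, 69/40)
obs 2: x=0 → posterior Inverse-Gamma(12/5, 89/40)
obs 3: x=6 → posterior Inverse-Gamma(29/10, 1069/40)
obs 4: x=-3/2 → posterior Inverse-Gamma(17/5, 537/20)
obs 5: x=-1 → posterior Inverse-Gamma(39/10, 537/20)
obs 6: x=3/4 → posterior Inverse-Gamma(22/5, 4541/160)
obs 7: x=1 → posterior Inverse-Gamma(49/10, 4861/160)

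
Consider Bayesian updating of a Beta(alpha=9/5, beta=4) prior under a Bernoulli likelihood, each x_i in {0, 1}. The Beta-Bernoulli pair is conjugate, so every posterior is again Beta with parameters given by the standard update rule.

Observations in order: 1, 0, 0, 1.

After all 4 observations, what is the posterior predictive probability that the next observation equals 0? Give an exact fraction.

obs 1: x=1 → posterior Beta(14/5, 4)
obs 2: x=0 → posterior Beta(14/5, 5)
obs 3: x=0 → posterior Beta(14/5, 6)
obs 4: x=1 → posterior Beta(19/5, 6)

30/49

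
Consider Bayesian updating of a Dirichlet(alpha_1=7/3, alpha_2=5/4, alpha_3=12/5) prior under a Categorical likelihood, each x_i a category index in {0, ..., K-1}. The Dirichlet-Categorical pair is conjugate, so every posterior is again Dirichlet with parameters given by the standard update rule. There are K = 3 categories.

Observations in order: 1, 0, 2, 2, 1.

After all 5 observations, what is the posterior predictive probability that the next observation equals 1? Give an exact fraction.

obs 1: x=1 → posterior Dirichlet(7/3, 9/4, 12/5)
obs 2: x=0 → posterior Dirichlet(10/3, 9/4, 12/5)
obs 3: x=2 → posterior Dirichlet(10/3, 9/4, 17/5)
obs 4: x=2 → posterior Dirichlet(10/3, 9/4, 22/5)
obs 5: x=1 → posterior Dirichlet(10/3, 13/4, 22/5)

195/659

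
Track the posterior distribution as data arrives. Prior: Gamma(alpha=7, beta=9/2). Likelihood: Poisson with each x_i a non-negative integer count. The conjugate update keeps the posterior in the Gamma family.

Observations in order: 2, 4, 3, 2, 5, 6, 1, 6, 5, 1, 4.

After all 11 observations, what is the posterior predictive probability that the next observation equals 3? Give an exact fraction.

55420900741343670301933798181747462802179504220069529487810682241811758208/255377748653829049564328466570213883759580693863881646678065772553153963553

obs 1: x=2 → posterior Gamma(9, 11/2)
obs 2: x=4 → posterior Gamma(13, 13/2)
obs 3: x=3 → posterior Gamma(16, 15/2)
obs 4: x=2 → posterior Gamma(18, 17/2)
obs 5: x=5 → posterior Gamma(23, 19/2)
obs 6: x=6 → posterior Gamma(29, 21/2)
obs 7: x=1 → posterior Gamma(30, 23/2)
obs 8: x=6 → posterior Gamma(36, 25/2)
obs 9: x=5 → posterior Gamma(41, 27/2)
obs 10: x=1 → posterior Gamma(42, 29/2)
obs 11: x=4 → posterior Gamma(46, 31/2)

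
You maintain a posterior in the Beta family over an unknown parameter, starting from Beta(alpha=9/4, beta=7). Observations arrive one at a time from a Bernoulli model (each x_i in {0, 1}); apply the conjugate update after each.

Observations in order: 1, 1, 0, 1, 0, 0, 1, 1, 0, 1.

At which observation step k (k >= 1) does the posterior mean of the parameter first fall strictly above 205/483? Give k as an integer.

obs 1: x=1 → posterior Beta(13/4, 7)
obs 2: x=1 → posterior Beta(17/4, 7)
obs 3: x=0 → posterior Beta(17/4, 8)
obs 4: x=1 → posterior Beta(21/4, 8)
obs 5: x=0 → posterior Beta(21/4, 9)
obs 6: x=0 → posterior Beta(21/4, 10)
obs 7: x=1 → posterior Beta(25/4, 10)
obs 8: x=1 → posterior Beta(29/4, 10)
obs 9: x=0 → posterior Beta(29/4, 11)
obs 10: x=1 → posterior Beta(33/4, 11)

k = 10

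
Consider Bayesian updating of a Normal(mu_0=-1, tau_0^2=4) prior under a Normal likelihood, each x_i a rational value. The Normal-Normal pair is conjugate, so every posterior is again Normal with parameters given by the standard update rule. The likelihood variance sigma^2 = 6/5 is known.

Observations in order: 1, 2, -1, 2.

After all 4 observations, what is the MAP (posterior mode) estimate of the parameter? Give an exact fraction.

obs 1: x=1 → posterior Normal(7/13, 12/13)
obs 2: x=2 → posterior Normal(27/23, 12/23)
obs 3: x=-1 → posterior Normal(17/33, 4/11)
obs 4: x=2 → posterior Normal(37/43, 12/43)

37/43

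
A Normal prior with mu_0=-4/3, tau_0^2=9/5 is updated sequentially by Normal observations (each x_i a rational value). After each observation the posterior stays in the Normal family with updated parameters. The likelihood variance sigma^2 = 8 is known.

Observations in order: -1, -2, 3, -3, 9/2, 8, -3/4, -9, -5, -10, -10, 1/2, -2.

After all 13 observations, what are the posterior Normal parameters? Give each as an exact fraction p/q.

mu_0=-3529/1884, tau_0^2=72/157

obs 1: x=-1 → posterior Normal(-187/147, 72/49)
obs 2: x=-2 → posterior Normal(-241/174, 36/29)
obs 3: x=3 → posterior Normal(-160/201, 72/67)
obs 4: x=-3 → posterior Normal(-241/228, 18/19)
obs 5: x=9/2 → posterior Normal(-239/510, 72/85)
obs 6: x=8 → posterior Normal(193/564, 36/47)
obs 7: x=-3/4 → posterior Normal(305/1236, 72/103)
obs 8: x=-9 → posterior Normal(-667/1344, 9/14)
obs 9: x=-5 → posterior Normal(-1207/1452, 72/121)
obs 10: x=-10 → posterior Normal(-2287/1560, 36/65)
obs 11: x=-10 → posterior Normal(-3367/1668, 72/139)
obs 12: x=1/2 → posterior Normal(-3313/1776, 18/37)
obs 13: x=-2 → posterior Normal(-3529/1884, 72/157)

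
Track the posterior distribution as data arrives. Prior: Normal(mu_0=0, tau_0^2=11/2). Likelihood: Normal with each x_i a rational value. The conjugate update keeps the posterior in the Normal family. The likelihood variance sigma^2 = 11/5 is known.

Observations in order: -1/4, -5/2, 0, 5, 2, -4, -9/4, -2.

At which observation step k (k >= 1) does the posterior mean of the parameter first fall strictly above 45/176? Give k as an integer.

obs 1: x=-1/4 → posterior Normal(-5/28, 11/7)
obs 2: x=-5/2 → posterior Normal(-55/48, 11/12)
obs 3: x=0 → posterior Normal(-55/68, 11/17)
obs 4: x=5 → posterior Normal(45/88, 1/2)
obs 5: x=2 → posterior Normal(85/108, 11/27)
obs 6: x=-4 → posterior Normal(5/128, 11/32)
obs 7: x=-9/4 → posterior Normal(-10/37, 11/37)
obs 8: x=-2 → posterior Normal(-10/21, 11/42)

k = 4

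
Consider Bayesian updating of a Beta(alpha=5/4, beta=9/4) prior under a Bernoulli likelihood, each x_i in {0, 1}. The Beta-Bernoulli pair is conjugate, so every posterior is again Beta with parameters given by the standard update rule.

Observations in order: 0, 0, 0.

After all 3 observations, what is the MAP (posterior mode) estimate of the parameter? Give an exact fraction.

1/18

obs 1: x=0 → posterior Beta(5/4, 13/4)
obs 2: x=0 → posterior Beta(5/4, 17/4)
obs 3: x=0 → posterior Beta(5/4, 21/4)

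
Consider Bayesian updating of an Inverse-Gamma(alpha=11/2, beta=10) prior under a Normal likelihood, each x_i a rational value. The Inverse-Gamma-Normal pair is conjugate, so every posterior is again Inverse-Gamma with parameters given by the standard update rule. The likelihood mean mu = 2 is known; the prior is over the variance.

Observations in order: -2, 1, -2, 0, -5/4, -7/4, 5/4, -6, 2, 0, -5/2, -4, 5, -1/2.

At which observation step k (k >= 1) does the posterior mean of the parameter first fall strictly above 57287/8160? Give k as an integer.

k = 8

obs 1: x=-2 → posterior Inverse-Gamma(6, 18)
obs 2: x=1 → posterior Inverse-Gamma(13/2, 37/2)
obs 3: x=-2 → posterior Inverse-Gamma(7, 53/2)
obs 4: x=0 → posterior Inverse-Gamma(15/2, 57/2)
obs 5: x=-5/4 → posterior Inverse-Gamma(8, 1081/32)
obs 6: x=-7/4 → posterior Inverse-Gamma(17/2, 653/16)
obs 7: x=5/4 → posterior Inverse-Gamma(9, 1315/32)
obs 8: x=-6 → posterior Inverse-Gamma(19/2, 2339/32)
obs 9: x=2 → posterior Inverse-Gamma(10, 2339/32)
obs 10: x=0 → posterior Inverse-Gamma(21/2, 2403/32)
obs 11: x=-5/2 → posterior Inverse-Gamma(11, 2727/32)
obs 12: x=-4 → posterior Inverse-Gamma(23/2, 3303/32)
obs 13: x=5 → posterior Inverse-Gamma(12, 3447/32)
obs 14: x=-1/2 → posterior Inverse-Gamma(25/2, 3547/32)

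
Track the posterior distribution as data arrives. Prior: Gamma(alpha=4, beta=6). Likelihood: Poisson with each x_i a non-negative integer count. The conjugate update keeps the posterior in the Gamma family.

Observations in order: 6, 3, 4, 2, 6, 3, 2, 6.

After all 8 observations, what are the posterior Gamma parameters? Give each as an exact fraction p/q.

alpha=36, beta=14

obs 1: x=6 → posterior Gamma(10, 7)
obs 2: x=3 → posterior Gamma(13, 8)
obs 3: x=4 → posterior Gamma(17, 9)
obs 4: x=2 → posterior Gamma(19, 10)
obs 5: x=6 → posterior Gamma(25, 11)
obs 6: x=3 → posterior Gamma(28, 12)
obs 7: x=2 → posterior Gamma(30, 13)
obs 8: x=6 → posterior Gamma(36, 14)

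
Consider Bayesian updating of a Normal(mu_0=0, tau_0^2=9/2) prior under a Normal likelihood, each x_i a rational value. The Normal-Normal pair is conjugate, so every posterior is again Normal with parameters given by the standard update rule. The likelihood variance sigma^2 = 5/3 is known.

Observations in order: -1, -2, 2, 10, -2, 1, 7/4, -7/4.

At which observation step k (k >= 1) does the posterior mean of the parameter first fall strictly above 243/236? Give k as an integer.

obs 1: x=-1 → posterior Normal(-27/37, 45/37)
obs 2: x=-2 → posterior Normal(-81/64, 45/64)
obs 3: x=2 → posterior Normal(-27/91, 45/91)
obs 4: x=10 → posterior Normal(243/118, 45/118)
obs 5: x=-2 → posterior Normal(189/145, 9/29)
obs 6: x=1 → posterior Normal(54/43, 45/172)
obs 7: x=7/4 → posterior Normal(1053/796, 45/199)
obs 8: x=-7/4 → posterior Normal(108/113, 45/226)

k = 4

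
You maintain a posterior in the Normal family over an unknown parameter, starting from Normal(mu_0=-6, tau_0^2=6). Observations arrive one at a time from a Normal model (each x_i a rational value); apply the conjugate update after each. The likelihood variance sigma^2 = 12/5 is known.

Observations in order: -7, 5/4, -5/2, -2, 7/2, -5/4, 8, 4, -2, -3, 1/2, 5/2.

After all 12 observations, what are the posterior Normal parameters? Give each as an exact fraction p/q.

mu_0=-1/31, tau_0^2=6/31

obs 1: x=-7 → posterior Normal(-47/7, 12/7)
obs 2: x=5/4 → posterior Normal(-163/48, 1)
obs 3: x=-5/2 → posterior Normal(-213/68, 12/17)
obs 4: x=-2 → posterior Normal(-23/8, 6/11)
obs 5: x=7/2 → posterior Normal(-61/36, 4/9)
obs 6: x=-5/4 → posterior Normal(-13/8, 3/8)
obs 7: x=8 → posterior Normal(-12/37, 12/37)
obs 8: x=4 → posterior Normal(4/21, 2/7)
obs 9: x=-2 → posterior Normal(-2/47, 12/47)
obs 10: x=-3 → posterior Normal(-17/52, 3/13)
obs 11: x=1/2 → posterior Normal(-29/114, 4/19)
obs 12: x=5/2 → posterior Normal(-1/31, 6/31)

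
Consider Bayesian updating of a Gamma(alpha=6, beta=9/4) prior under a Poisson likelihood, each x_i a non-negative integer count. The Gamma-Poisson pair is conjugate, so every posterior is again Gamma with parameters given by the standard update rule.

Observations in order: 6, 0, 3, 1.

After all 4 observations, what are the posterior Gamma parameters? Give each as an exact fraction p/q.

alpha=16, beta=25/4

obs 1: x=6 → posterior Gamma(12, 13/4)
obs 2: x=0 → posterior Gamma(12, 17/4)
obs 3: x=3 → posterior Gamma(15, 21/4)
obs 4: x=1 → posterior Gamma(16, 25/4)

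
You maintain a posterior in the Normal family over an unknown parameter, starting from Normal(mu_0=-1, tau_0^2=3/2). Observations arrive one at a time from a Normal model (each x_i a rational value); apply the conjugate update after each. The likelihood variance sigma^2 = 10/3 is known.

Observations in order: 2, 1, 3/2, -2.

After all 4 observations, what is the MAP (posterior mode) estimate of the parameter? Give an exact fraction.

obs 1: x=2 → posterior Normal(-2/29, 30/29)
obs 2: x=1 → posterior Normal(7/38, 15/19)
obs 3: x=3/2 → posterior Normal(41/94, 30/47)
obs 4: x=-2 → posterior Normal(5/112, 15/28)

5/112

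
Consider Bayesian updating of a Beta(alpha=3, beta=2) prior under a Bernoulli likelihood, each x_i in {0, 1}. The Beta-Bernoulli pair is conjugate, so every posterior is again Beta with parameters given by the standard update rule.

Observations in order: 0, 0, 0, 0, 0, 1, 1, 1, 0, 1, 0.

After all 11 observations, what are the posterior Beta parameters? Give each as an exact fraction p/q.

alpha=7, beta=9

obs 1: x=0 → posterior Beta(3, 3)
obs 2: x=0 → posterior Beta(3, 4)
obs 3: x=0 → posterior Beta(3, 5)
obs 4: x=0 → posterior Beta(3, 6)
obs 5: x=0 → posterior Beta(3, 7)
obs 6: x=1 → posterior Beta(4, 7)
obs 7: x=1 → posterior Beta(5, 7)
obs 8: x=1 → posterior Beta(6, 7)
obs 9: x=0 → posterior Beta(6, 8)
obs 10: x=1 → posterior Beta(7, 8)
obs 11: x=0 → posterior Beta(7, 9)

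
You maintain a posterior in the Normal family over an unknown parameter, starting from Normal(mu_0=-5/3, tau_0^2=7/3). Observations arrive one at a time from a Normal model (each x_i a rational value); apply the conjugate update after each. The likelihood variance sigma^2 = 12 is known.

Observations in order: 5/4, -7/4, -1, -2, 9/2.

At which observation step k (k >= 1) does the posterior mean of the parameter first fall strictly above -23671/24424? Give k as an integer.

obs 1: x=5/4 → posterior Normal(-205/172, 84/43)
obs 2: x=-7/4 → posterior Normal(-127/100, 42/25)
obs 3: x=-1 → posterior Normal(-47/38, 28/19)
obs 4: x=-2 → posterior Normal(-169/128, 21/16)
obs 5: x=9/2 → posterior Normal(-53/71, 84/71)

k = 5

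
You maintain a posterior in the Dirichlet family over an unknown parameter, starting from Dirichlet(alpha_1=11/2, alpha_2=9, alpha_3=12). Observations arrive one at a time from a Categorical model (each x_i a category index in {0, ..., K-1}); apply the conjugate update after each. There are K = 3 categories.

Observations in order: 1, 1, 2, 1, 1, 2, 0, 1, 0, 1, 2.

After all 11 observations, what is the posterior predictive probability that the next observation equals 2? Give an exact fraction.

2/5

obs 1: x=1 → posterior Dirichlet(11/2, 10, 12)
obs 2: x=1 → posterior Dirichlet(11/2, 11, 12)
obs 3: x=2 → posterior Dirichlet(11/2, 11, 13)
obs 4: x=1 → posterior Dirichlet(11/2, 12, 13)
obs 5: x=1 → posterior Dirichlet(11/2, 13, 13)
obs 6: x=2 → posterior Dirichlet(11/2, 13, 14)
obs 7: x=0 → posterior Dirichlet(13/2, 13, 14)
obs 8: x=1 → posterior Dirichlet(13/2, 14, 14)
obs 9: x=0 → posterior Dirichlet(15/2, 14, 14)
obs 10: x=1 → posterior Dirichlet(15/2, 15, 14)
obs 11: x=2 → posterior Dirichlet(15/2, 15, 15)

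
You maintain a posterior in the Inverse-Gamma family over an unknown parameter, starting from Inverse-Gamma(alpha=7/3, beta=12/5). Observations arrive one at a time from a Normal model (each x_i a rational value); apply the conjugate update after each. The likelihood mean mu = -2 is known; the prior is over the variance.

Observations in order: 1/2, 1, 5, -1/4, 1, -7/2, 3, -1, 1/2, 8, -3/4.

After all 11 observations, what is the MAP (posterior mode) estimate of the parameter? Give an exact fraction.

obs 1: x=1/2 → posterior Inverse-Gamma(17/6, 221/40)
obs 2: x=1 → posterior Inverse-Gamma(10/3, 401/40)
obs 3: x=5 → posterior Inverse-Gamma(23/6, 1381/40)
obs 4: x=-1/4 → posterior Inverse-Gamma(13/3, 5769/160)
obs 5: x=1 → posterior Inverse-Gamma(29/6, 6489/160)
obs 6: x=-7/2 → posterior Inverse-Gamma(16/3, 6669/160)
obs 7: x=3 → posterior Inverse-Gamma(35/6, 8669/160)
obs 8: x=-1 → posterior Inverse-Gamma(19/3, 8749/160)
obs 9: x=1/2 → posterior Inverse-Gamma(41/6, 9249/160)
obs 10: x=8 → posterior Inverse-Gamma(22/3, 17249/160)
obs 11: x=-3/4 → posterior Inverse-Gamma(47/6, 8687/80)

26061/2120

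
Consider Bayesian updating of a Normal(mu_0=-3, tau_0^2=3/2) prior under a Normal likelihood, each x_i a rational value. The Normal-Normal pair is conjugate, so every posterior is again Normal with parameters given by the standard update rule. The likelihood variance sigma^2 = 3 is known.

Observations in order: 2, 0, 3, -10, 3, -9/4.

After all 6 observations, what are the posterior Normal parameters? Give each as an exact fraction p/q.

mu_0=-41/32, tau_0^2=3/8

obs 1: x=2 → posterior Normal(-4/3, 1)
obs 2: x=0 → posterior Normal(-1, 3/4)
obs 3: x=3 → posterior Normal(-1/5, 3/5)
obs 4: x=-10 → posterior Normal(-11/6, 1/2)
obs 5: x=3 → posterior Normal(-8/7, 3/7)
obs 6: x=-9/4 → posterior Normal(-41/32, 3/8)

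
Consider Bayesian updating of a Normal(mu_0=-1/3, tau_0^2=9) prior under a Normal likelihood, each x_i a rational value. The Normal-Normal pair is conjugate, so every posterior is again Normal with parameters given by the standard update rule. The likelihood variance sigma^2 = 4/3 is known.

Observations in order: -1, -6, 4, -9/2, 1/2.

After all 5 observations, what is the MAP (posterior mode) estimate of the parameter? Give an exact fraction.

obs 1: x=-1 → posterior Normal(-85/93, 36/31)
obs 2: x=-6 → posterior Normal(-571/174, 18/29)
obs 3: x=4 → posterior Normal(-247/255, 36/85)
obs 4: x=-9/2 → posterior Normal(-1223/672, 9/28)
obs 5: x=1/2 → posterior Normal(-571/417, 36/139)

-571/417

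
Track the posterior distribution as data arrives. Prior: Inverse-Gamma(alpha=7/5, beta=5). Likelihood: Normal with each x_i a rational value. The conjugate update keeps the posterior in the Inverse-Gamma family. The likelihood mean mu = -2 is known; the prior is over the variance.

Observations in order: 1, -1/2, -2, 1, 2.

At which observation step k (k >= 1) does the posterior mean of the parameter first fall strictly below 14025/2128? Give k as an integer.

k = 3

obs 1: x=1 → posterior Inverse-Gamma(19/10, 19/2)
obs 2: x=-1/2 → posterior Inverse-Gamma(12/5, 85/8)
obs 3: x=-2 → posterior Inverse-Gamma(29/10, 85/8)
obs 4: x=1 → posterior Inverse-Gamma(17/5, 121/8)
obs 5: x=2 → posterior Inverse-Gamma(39/10, 185/8)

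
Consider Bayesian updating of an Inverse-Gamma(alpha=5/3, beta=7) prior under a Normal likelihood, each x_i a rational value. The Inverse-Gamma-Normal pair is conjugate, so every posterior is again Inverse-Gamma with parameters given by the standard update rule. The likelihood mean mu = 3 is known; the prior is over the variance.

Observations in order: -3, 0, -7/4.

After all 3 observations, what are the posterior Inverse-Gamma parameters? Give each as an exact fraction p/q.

obs 1: x=-3 → posterior Inverse-Gamma(13/6, 25)
obs 2: x=0 → posterior Inverse-Gamma(8/3, 59/2)
obs 3: x=-7/4 → posterior Inverse-Gamma(19/6, 1305/32)

alpha=19/6, beta=1305/32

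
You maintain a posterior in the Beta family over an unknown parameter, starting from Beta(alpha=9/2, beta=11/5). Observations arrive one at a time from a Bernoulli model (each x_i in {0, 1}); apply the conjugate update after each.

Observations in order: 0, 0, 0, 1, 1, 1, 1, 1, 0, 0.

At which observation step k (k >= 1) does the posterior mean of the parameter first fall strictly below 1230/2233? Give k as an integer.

k = 2

obs 1: x=0 → posterior Beta(9/2, 16/5)
obs 2: x=0 → posterior Beta(9/2, 21/5)
obs 3: x=0 → posterior Beta(9/2, 26/5)
obs 4: x=1 → posterior Beta(11/2, 26/5)
obs 5: x=1 → posterior Beta(13/2, 26/5)
obs 6: x=1 → posterior Beta(15/2, 26/5)
obs 7: x=1 → posterior Beta(17/2, 26/5)
obs 8: x=1 → posterior Beta(19/2, 26/5)
obs 9: x=0 → posterior Beta(19/2, 31/5)
obs 10: x=0 → posterior Beta(19/2, 36/5)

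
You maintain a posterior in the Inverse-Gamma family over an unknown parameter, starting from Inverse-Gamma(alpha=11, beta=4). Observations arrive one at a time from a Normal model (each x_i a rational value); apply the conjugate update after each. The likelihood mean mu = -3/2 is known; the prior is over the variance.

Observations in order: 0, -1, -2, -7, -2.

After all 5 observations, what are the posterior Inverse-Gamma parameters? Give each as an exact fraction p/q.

alpha=27/2, beta=165/8

obs 1: x=0 → posterior Inverse-Gamma(23/2, 41/8)
obs 2: x=-1 → posterior Inverse-Gamma(12, 21/4)
obs 3: x=-2 → posterior Inverse-Gamma(25/2, 43/8)
obs 4: x=-7 → posterior Inverse-Gamma(13, 41/2)
obs 5: x=-2 → posterior Inverse-Gamma(27/2, 165/8)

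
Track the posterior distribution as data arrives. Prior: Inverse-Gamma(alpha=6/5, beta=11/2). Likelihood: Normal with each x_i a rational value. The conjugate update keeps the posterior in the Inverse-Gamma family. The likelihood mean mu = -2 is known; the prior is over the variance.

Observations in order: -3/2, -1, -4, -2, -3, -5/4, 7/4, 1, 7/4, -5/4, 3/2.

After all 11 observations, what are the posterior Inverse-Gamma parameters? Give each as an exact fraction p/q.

obs 1: x=-3/2 → posterior Inverse-Gamma(17/10, 45/8)
obs 2: x=-1 → posterior Inverse-Gamma(11/5, 49/8)
obs 3: x=-4 → posterior Inverse-Gamma(27/10, 65/8)
obs 4: x=-2 → posterior Inverse-Gamma(16/5, 65/8)
obs 5: x=-3 → posterior Inverse-Gamma(37/10, 69/8)
obs 6: x=-5/4 → posterior Inverse-Gamma(21/5, 285/32)
obs 7: x=7/4 → posterior Inverse-Gamma(47/10, 255/16)
obs 8: x=1 → posterior Inverse-Gamma(26/5, 327/16)
obs 9: x=7/4 → posterior Inverse-Gamma(57/10, 879/32)
obs 10: x=-5/4 → posterior Inverse-Gamma(31/5, 111/4)
obs 11: x=3/2 → posterior Inverse-Gamma(67/10, 271/8)

alpha=67/10, beta=271/8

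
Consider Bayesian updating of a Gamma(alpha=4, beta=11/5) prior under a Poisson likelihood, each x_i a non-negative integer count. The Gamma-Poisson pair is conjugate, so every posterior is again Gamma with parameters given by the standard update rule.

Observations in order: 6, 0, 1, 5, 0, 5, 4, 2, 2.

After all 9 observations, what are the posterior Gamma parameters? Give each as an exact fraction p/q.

obs 1: x=6 → posterior Gamma(10, 16/5)
obs 2: x=0 → posterior Gamma(10, 21/5)
obs 3: x=1 → posterior Gamma(11, 26/5)
obs 4: x=5 → posterior Gamma(16, 31/5)
obs 5: x=0 → posterior Gamma(16, 36/5)
obs 6: x=5 → posterior Gamma(21, 41/5)
obs 7: x=4 → posterior Gamma(25, 46/5)
obs 8: x=2 → posterior Gamma(27, 51/5)
obs 9: x=2 → posterior Gamma(29, 56/5)

alpha=29, beta=56/5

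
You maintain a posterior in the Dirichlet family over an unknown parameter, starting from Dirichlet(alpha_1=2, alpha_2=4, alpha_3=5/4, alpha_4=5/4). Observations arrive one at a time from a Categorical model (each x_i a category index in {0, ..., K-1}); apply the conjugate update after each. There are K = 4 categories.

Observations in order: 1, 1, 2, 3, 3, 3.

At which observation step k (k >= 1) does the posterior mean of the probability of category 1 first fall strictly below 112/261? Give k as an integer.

k = 6

obs 1: x=1 → posterior Dirichlet(2, 5, 5/4, 5/4)
obs 2: x=1 → posterior Dirichlet(2, 6, 5/4, 5/4)
obs 3: x=2 → posterior Dirichlet(2, 6, 9/4, 5/4)
obs 4: x=3 → posterior Dirichlet(2, 6, 9/4, 9/4)
obs 5: x=3 → posterior Dirichlet(2, 6, 9/4, 13/4)
obs 6: x=3 → posterior Dirichlet(2, 6, 9/4, 17/4)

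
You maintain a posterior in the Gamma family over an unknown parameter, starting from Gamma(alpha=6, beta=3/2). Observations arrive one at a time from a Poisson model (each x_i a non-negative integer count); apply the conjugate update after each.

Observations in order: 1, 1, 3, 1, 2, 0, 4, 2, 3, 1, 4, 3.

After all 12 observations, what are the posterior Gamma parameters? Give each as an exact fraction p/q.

obs 1: x=1 → posterior Gamma(7, 5/2)
obs 2: x=1 → posterior Gamma(8, 7/2)
obs 3: x=3 → posterior Gamma(11, 9/2)
obs 4: x=1 → posterior Gamma(12, 11/2)
obs 5: x=2 → posterior Gamma(14, 13/2)
obs 6: x=0 → posterior Gamma(14, 15/2)
obs 7: x=4 → posterior Gamma(18, 17/2)
obs 8: x=2 → posterior Gamma(20, 19/2)
obs 9: x=3 → posterior Gamma(23, 21/2)
obs 10: x=1 → posterior Gamma(24, 23/2)
obs 11: x=4 → posterior Gamma(28, 25/2)
obs 12: x=3 → posterior Gamma(31, 27/2)

alpha=31, beta=27/2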